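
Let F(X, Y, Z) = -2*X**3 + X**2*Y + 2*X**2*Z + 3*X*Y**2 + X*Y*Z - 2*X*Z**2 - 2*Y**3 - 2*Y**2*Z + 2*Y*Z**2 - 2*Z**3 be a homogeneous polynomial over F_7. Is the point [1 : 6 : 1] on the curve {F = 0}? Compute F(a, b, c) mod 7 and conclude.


F(1,6,1) ≡ 2 (mod 7); P is NOT on the curve.

Evaluate F(1, 6, 1) term-by-term (mod 7).
  -2*X**3 ↦ -2·1·1·1 = -2
  X**2*Y ↦ 1·1·6·1 = 6
  2*X**2*Z ↦ 2·1·1·1 = 2
  3*X*Y**2 ↦ 3·1·36·1 = 108
  X*Y*Z ↦ 1·1·6·1 = 6
  -2*X*Z**2 ↦ -2·1·1·1 = -2
  -2*Y**3 ↦ -2·1·216·1 = -432
  -2*Y**2*Z ↦ -2·1·36·1 = -72
  2*Y*Z**2 ↦ 2·1·6·1 = 12
  -2*Z**3 ↦ -2·1·1·1 = -2
Sum: F(1, 6, 1) = (-2) + (6) + (2) + (108) + (6) + (-2) + (-432) + (-72) + (12) + (-2) = -376.
Reducing mod 7: -376 ≡ 2 (mod 7).
Since F(a, b, c) ≡ 2 ≠ 0 (mod 7), P does NOT lie on the curve.


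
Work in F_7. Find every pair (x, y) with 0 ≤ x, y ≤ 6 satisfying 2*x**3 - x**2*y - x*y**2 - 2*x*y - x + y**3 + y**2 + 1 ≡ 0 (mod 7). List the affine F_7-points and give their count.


Affine F_7-points: {(1, 1), (1, 5), (2, 1), (2, 6), (5, 2), (6, 0), (6, 6)}; count = 7.

For each of the 49 pairs (x, y) ∈ F_7², evaluate f(x, y) mod 7. Record the zeros.
  x = 0: [0↦1, 1↦3, 2↦6, 3↦2, 4↦4, 5↦4, 6↦1]  zeros at y ∈ ∅
  x = 1: [0↦2, 1↦0, 2↦4, 3↦6, 4↦5, 5↦0, 6↦4]  zeros at y ∈ {1, 5}
  x = 2: [0↦1, 1↦0, 2↦3, 3↦2, 4↦3, 5↦5, 6↦0]  zeros at y ∈ {1, 6}
  x = 3: [0↦3, 1↦1, 2↦1, 3↦2, 4↦3, 5↦3, 6↦1]  zeros at y ∈ ∅
  x = 4: [0↦6, 1↦1, 2↦3, 3↦4, 4↦3, 5↦6, 6↦5]  zeros at y ∈ ∅
  x = 5: [0↦1, 1↦5, 2↦0, 3↦6, 4↦1, 5↦5, 6↦3]  zeros at y ∈ {2}
  x = 6: [0↦0, 1↦4, 2↦4, 3↦6, 4↦2, 5↦5, 6↦0]  zeros at y ∈ {0, 6}
Collecting zeros: affine points = {(1, 1), (1, 5), (2, 1), (2, 6), (5, 2), (6, 0), (6, 6)}.
Total count |C(F_7)_aff| = 7.


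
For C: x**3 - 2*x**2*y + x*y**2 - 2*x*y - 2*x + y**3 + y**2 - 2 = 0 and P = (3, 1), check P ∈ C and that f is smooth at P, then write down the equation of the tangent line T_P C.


Tangent line at P: 12*x - 13*y - 23 = 0.

Step 1: f(3, 1) = 0, so P lies on C.
Step 2: partial derivatives
  f_x(x, y) = 3*x**2 - 4*x*y + y**2 - 2*y - 2, f_y(x, y) = -2*x**2 + 2*x*y - 2*x + 3*y**2 + 2*y.
  f_x(P) = 12, f_y(P) = -13 (gradient nonzero, so P is smooth).
Step 3: tangent line at P: 12·(x − 3) + -13·(y − 1) = 0.
Expanding: 12*x - 13*y - 23 = 0.


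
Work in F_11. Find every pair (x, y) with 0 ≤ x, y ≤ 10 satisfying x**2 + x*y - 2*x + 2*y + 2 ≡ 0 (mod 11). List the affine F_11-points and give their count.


Affine F_11-points: {(0, 10), (1, 7), (2, 5), (3, 10), (4, 2), (5, 7), (6, 5), (7, 2), (8, 6), (10, 6)}; count = 10.

For each of the 121 pairs (x, y) ∈ F_11², evaluate f(x, y) mod 11. Record the zeros.
  x = 0: [0↦2, 1↦4, 2↦6, 3↦8, 4↦10, 5↦1, 6↦3, 7↦5, 8↦7, 9↦9, 10↦0]  zeros at y ∈ {10}
  x = 1: [0↦1, 1↦4, 2↦7, 3↦10, 4↦2, 5↦5, 6↦8, 7↦0, 8↦3, 9↦6, 10↦9]  zeros at y ∈ {7}
  x = 2: [0↦2, 1↦6, 2↦10, 3↦3, 4↦7, 5↦0, 6↦4, 7↦8, 8↦1, 9↦5, 10↦9]  zeros at y ∈ {5}
  x = 3: [0↦5, 1↦10, 2↦4, 3↦9, 4↦3, 5↦8, 6↦2, 7↦7, 8↦1, 9↦6, 10↦0]  zeros at y ∈ {10}
  x = 4: [0↦10, 1↦5, 2↦0, 3↦6, 4↦1, 5↦7, 6↦2, 7↦8, 8↦3, 9↦9, 10↦4]  zeros at y ∈ {2}
  x = 5: [0↦6, 1↦2, 2↦9, 3↦5, 4↦1, 5↦8, 6↦4, 7↦0, 8↦7, 9↦3, 10↦10]  zeros at y ∈ {7}
  x = 6: [0↦4, 1↦1, 2↦9, 3↦6, 4↦3, 5↦0, 6↦8, 7↦5, 8↦2, 9↦10, 10↦7]  zeros at y ∈ {5}
  x = 7: [0↦4, 1↦2, 2↦0, 3↦9, 4↦7, 5↦5, 6↦3, 7↦1, 8↦10, 9↦8, 10↦6]  zeros at y ∈ {2}
  x = 8: [0↦6, 1↦5, 2↦4, 3↦3, 4↦2, 5↦1, 6↦0, 7↦10, 8↦9, 9↦8, 10↦7]  zeros at y ∈ {6}
  x = 9: [0↦10, 1↦10, 2↦10, 3↦10, 4↦10, 5↦10, 6↦10, 7↦10, 8↦10, 9↦10, 10↦10]  zeros at y ∈ ∅
  x = 10: [0↦5, 1↦6, 2↦7, 3↦8, 4↦9, 5↦10, 6↦0, 7↦1, 8↦2, 9↦3, 10↦4]  zeros at y ∈ {6}
Collecting zeros: affine points = {(0, 10), (1, 7), (2, 5), (3, 10), (4, 2), (5, 7), (6, 5), (7, 2), (8, 6), (10, 6)}.
Total count |C(F_11)_aff| = 10.


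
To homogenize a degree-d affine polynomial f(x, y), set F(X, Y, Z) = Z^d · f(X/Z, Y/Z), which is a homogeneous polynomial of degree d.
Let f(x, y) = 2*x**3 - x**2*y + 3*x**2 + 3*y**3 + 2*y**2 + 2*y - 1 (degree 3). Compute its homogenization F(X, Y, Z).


F(X, Y, Z) = 2*X**3 - X**2*Y + 3*X**2*Z + 3*Y**3 + 2*Y**2*Z + 2*Y*Z**2 - Z**3

deg(f) = 3.
Substitute x = X/Z, y = Y/Z into f, then multiply by Z^3.
  monomial 2·x^3·y^0 ↦ 2·X^3·Y^0·Z^0.
  monomial -1·x^2·y^1 ↦ -1·X^2·Y^1·Z^0.
  monomial 3·x^2·y^0 ↦ 3·X^2·Y^0·Z^1.
  monomial 3·x^0·y^3 ↦ 3·X^0·Y^3·Z^0.
  monomial 2·x^0·y^2 ↦ 2·X^0·Y^2·Z^1.
  monomial 2·x^0·y^1 ↦ 2·X^0·Y^1·Z^2.
  monomial -1·x^0·y^0 ↦ -1·X^0·Y^0·Z^3.
Collecting: F(X, Y, Z) = 2*X**3 - X**2*Y + 3*X**2*Z + 3*Y**3 + 2*Y**2*Z + 2*Y*Z**2 - Z**3.


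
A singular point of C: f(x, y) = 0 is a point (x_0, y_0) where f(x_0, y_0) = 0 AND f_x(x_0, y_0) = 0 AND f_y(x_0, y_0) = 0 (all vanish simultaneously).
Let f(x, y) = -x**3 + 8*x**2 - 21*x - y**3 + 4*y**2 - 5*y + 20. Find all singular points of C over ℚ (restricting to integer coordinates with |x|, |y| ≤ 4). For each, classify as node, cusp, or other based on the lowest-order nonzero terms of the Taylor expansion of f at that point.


Singular points: {(3, 1)}; classification: node.

Compute partial derivatives:
  f_x = -3*x**2 + 16*x - 21.
  f_y = -3*y**2 + 8*y - 5.
Scan x_0 ∈ {−4, ..., 4}. For each x_0, f_y(x_0, y) is a polynomial in y; find its integer roots y ∈ {−4, ..., 4}, then test f_x and f at those candidates.
  x = -4: f_y(-4, y) = -3*y**2 + 8*y - 5; vanishes at y ∈ {1}. (-4, 1): f_x = -133 ≠ 0.
  x = -3: f_y(-3, y) = -3*y**2 + 8*y - 5; vanishes at y ∈ {1}. (-3, 1): f_x = -96 ≠ 0.
  x = -2: f_y(-2, y) = -3*y**2 + 8*y - 5; vanishes at y ∈ {1}. (-2, 1): f_x = -65 ≠ 0.
  x = -1: f_y(-1, y) = -3*y**2 + 8*y - 5; vanishes at y ∈ {1}. (-1, 1): f_x = -40 ≠ 0.
  x = 0: f_y(0, y) = -3*y**2 + 8*y - 5; vanishes at y ∈ {1}. (0, 1): f_x = -21 ≠ 0.
  x = 1: f_y(1, y) = -3*y**2 + 8*y - 5; vanishes at y ∈ {1}. (1, 1): f_x = -8 ≠ 0.
  x = 2: f_y(2, y) = -3*y**2 + 8*y - 5; vanishes at y ∈ {1}. (2, 1): f_x = -1 ≠ 0.
  x = 3: f_y(3, y) = -3*y**2 + 8*y - 5; vanishes at y ∈ {1}. (3, 1): f_x = 0, f = 0 — SINGULAR.
  x = 4: f_y(4, y) = -3*y**2 + 8*y - 5; vanishes at y ∈ {1}. (4, 1): f_x = -5 ≠ 0.
Only singular point on the grid: (3, 1).
Classify: substitute x = 3 + u, y = 1 + v and expand: f = -u**3 - u**2 - v**3 + v**2.
No constant or linear terms (consistent with a singular point). Quadratic part: -u**2 + v**2. Cubic part: -u**3 - v**3.
The quadratic part v**2 - u**2 = (v − u)(v + u) splits into two distinct linear factors, so there are two distinct tangent lines y − 1 = ±(x − 3) — this is a node (ordinary double point).
Classification: node.


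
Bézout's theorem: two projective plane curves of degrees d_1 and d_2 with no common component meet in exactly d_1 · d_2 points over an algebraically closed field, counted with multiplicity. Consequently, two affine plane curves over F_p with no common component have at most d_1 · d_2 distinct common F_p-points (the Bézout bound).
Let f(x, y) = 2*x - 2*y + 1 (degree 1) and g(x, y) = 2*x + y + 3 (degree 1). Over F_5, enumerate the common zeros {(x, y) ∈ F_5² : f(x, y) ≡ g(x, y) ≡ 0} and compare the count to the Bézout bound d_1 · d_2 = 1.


Common zeros: {(3, 1)}; count = 1; Bézout bound = 1.

deg(f) = 1, deg(g) = 1, so Bézout bound = 1.
Scan x ∈ F_5. For each x, list the y ∈ F_5 with f(x, y) ≡ 0 and those with g(x, y) ≡ 0 (mod 5); the common zeros in that column are the intersection.
  x = 0: f ≡ 0 at y ∈ {3}; g ≡ 0 at y ∈ {2}; common: ∅.
  x = 1: f ≡ 0 at y ∈ {4}; g ≡ 0 at y ∈ {0}; common: ∅.
  x = 2: f ≡ 0 at y ∈ {0}; g ≡ 0 at y ∈ {3}; common: ∅.
  x = 3: f ≡ 0 at y ∈ {1}; g ≡ 0 at y ∈ {1}; common: {1}.
  x = 4: f ≡ 0 at y ∈ {2}; g ≡ 0 at y ∈ {4}; common: ∅.
Collecting: common zeros = {(3, 1)}, so the count is 1.
Comparison with the Bézout bound: 1 ≤ 1 = deg(f)·deg(g), as expected for curves with no common component (the bound is attained).


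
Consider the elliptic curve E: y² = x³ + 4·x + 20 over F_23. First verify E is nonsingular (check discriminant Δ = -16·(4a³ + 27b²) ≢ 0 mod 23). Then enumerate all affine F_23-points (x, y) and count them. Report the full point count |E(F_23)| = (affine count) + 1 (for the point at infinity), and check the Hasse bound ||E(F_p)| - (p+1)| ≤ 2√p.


Affine points = {(1, 5), (1, 18), (2, 6), (2, 17), (3, 6), (3, 17), (4, 10), (4, 13), (5, 2), (5, 21), (7, 0), (8, 9), (8, 14), (9, 7), (9, 16), (10, 5), (10, 18), (12, 5), (12, 18), (18, 6), (18, 17), (19, 3), (19, 20), (20, 2), (20, 21), (21, 2), (21, 21)}; affine count = 27; |E(F_23)| = 28.

Discriminant check: Δ ∝ 4a³ + 27b² = 4·4³ + 27·20² = 4·64 + 27·400 ≡ 16 (mod 23). Nonzero ⇒ E is nonsingular.
For each x ∈ F_23, compute rhs = x³ + 4·x + 20 mod 23, then count y ∈ F_23 with y² ≡ rhs.
  x = 0: rhs = 20, matching y values: none (0 points).
  x = 1: rhs = 2, matching y values: 5, 18 (2 points).
  x = 2: rhs = 13, matching y values: 6, 17 (2 points).
  x = 3: rhs = 13, matching y values: 6, 17 (2 points).
  x = 4: rhs = 8, matching y values: 10, 13 (2 points).
  x = 5: rhs = 4, matching y values: 2, 21 (2 points).
  x = 6: rhs = 7, matching y values: none (0 points).
  x = 7: rhs = 0, matching y values: 0 (1 points).
  x = 8: rhs = 12, matching y values: 9, 14 (2 points).
  x = 9: rhs = 3, matching y values: 7, 16 (2 points).
  x = 10: rhs = 2, matching y values: 5, 18 (2 points).
  x = 11: rhs = 15, matching y values: none (0 points).
  x = 12: rhs = 2, matching y values: 5, 18 (2 points).
  x = 13: rhs = 15, matching y values: none (0 points).
  x = 14: rhs = 14, matching y values: none (0 points).
  x = 15: rhs = 5, matching y values: none (0 points).
  x = 16: rhs = 17, matching y values: none (0 points).
  x = 17: rhs = 10, matching y values: none (0 points).
  x = 18: rhs = 13, matching y values: 6, 17 (2 points).
  x = 19: rhs = 9, matching y values: 3, 20 (2 points).
  x = 20: rhs = 4, matching y values: 2, 21 (2 points).
  x = 21: rhs = 4, matching y values: 2, 21 (2 points).
  x = 22: rhs = 15, matching y values: none (0 points).
Total affine count: 27.
Full point count |E(F_23)| = 27 + 1 = 28.
Hasse bound: |28 − (23+1)| = |4| = 4 ≤ 2√23 ≈ 9.5917 ✓.


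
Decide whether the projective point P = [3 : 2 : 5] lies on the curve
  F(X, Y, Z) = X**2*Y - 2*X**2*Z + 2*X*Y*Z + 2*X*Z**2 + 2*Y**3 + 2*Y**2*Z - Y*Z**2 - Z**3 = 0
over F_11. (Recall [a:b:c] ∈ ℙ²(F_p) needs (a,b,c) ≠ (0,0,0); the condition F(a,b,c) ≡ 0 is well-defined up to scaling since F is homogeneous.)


F(3,2,5) ≡ 8 (mod 11); P is NOT on the curve.

Evaluate F(3, 2, 5) term-by-term (mod 11).
  X**2*Y ↦ 1·9·2·1 = 18
  -2*X**2*Z ↦ -2·9·1·5 = -90
  2*X*Y*Z ↦ 2·3·2·5 = 60
  2*X*Z**2 ↦ 2·3·1·25 = 150
  2*Y**3 ↦ 2·1·8·1 = 16
  2*Y**2*Z ↦ 2·1·4·5 = 40
  -Y*Z**2 ↦ -1·1·2·25 = -50
  -Z**3 ↦ -1·1·1·125 = -125
Sum: F(3, 2, 5) = (18) + (-90) + (60) + (150) + (16) + (40) + (-50) + (-125) = 19.
Reducing mod 11: 19 ≡ 8 (mod 11).
Since F(a, b, c) ≡ 8 ≠ 0 (mod 11), P does NOT lie on the curve.


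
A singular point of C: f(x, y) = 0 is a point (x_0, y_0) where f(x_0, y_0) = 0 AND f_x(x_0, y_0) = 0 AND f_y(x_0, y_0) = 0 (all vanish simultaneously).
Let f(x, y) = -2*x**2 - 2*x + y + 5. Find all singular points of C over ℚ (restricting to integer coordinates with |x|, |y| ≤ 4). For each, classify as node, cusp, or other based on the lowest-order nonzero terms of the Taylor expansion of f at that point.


No singular points in the scanned grid; C is smooth there.

Compute partial derivatives:
  f_x = -4*x - 2.
  f_y = 1.
f_y = 1 is a nonzero constant, so f_y never vanishes: no point (x, y) can satisfy f = f_x = f_y = 0. In particular no (x, y) ∈ {−4, ..., 4}² is singular; the curve is smooth.


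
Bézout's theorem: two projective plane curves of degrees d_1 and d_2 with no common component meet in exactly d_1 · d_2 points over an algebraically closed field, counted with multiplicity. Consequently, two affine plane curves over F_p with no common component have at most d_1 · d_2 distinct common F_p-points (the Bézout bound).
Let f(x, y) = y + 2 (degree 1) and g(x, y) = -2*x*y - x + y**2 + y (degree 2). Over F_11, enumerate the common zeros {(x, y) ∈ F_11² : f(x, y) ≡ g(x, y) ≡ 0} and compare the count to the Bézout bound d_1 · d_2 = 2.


Common zeros: {(3, 9)}; count = 1; Bézout bound = 2.

deg(f) = 1, deg(g) = 2, so Bézout bound = 2.
Scan x ∈ F_11. For each x, list the y ∈ F_11 with f(x, y) ≡ 0 and those with g(x, y) ≡ 0 (mod 11); the common zeros in that column are the intersection.
  x = 0: f ≡ 0 at y ∈ {9}; g ≡ 0 at y ∈ {0, 10}; common: ∅.
  x = 1: f ≡ 0 at y ∈ {9}; g ≡ 0 at y ∈ {4, 8}; common: ∅.
  x = 2: f ≡ 0 at y ∈ {9}; g ≡ 0 at y ∈ ∅; common: ∅.
  x = 3: f ≡ 0 at y ∈ {9}; g ≡ 0 at y ∈ {7, 9}; common: {9}.
  x = 4: f ≡ 0 at y ∈ {9}; g ≡ 0 at y ∈ ∅; common: ∅.
  x = 5: f ≡ 0 at y ∈ {9}; g ≡ 0 at y ∈ ∅; common: ∅.
  x = 6: f ≡ 0 at y ∈ {9}; g ≡ 0 at y ∈ ∅; common: ∅.
  x = 7: f ≡ 0 at y ∈ {9}; g ≡ 0 at y ∈ ∅; common: ∅.
  x = 8: f ≡ 0 at y ∈ {9}; g ≡ 0 at y ∈ {1, 3}; common: ∅.
  x = 9: f ≡ 0 at y ∈ {9}; g ≡ 0 at y ∈ ∅; common: ∅.
  x = 10: f ≡ 0 at y ∈ {9}; g ≡ 0 at y ∈ {2, 6}; common: ∅.
Collecting: common zeros = {(3, 9)}, so the count is 1.
Comparison with the Bézout bound: 1 ≤ 2 = deg(f)·deg(g), as expected for curves with no common component (the affine F_11-count falls short of the bound because intersections may lie at infinity, over extension fields, or carry multiplicity).


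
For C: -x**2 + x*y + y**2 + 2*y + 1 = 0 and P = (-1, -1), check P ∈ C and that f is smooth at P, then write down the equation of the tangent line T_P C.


Tangent line at P: x - y = 0.

Step 1: f(-1, -1) = 0, so P lies on C.
Step 2: partial derivatives
  f_x(x, y) = -2*x + y, f_y(x, y) = x + 2*y + 2.
  f_x(P) = 1, f_y(P) = -1 (gradient nonzero, so P is smooth).
Step 3: tangent line at P: 1·(x − -1) + -1·(y − -1) = 0.
Expanding: x - y = 0.


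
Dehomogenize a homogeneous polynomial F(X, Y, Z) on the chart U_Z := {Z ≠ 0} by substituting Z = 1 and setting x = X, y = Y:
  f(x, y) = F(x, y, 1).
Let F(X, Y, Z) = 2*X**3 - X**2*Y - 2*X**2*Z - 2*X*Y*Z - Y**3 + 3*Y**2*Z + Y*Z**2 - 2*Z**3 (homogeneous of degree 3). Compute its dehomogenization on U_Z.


f(x, y) = 2*x**3 - x**2*y - 2*x**2 - 2*x*y - y**3 + 3*y**2 + y - 2

On U_Z we set Z = 1. Each monomial c·X^i·Y^j·Z^k in F becomes c·x^i·y^j·1^k = c·x^i·y^j.
Substituting Z = 1: F(X, Y, 1) = 2*x**3 - x**2*y - 2*x**2 - 2*x*y - y**3 + 3*y**2 + y - 2.
Note: deg(f) ≤ deg(F) = 3; strict inequality happens when F is divisible by Z (lost terms).


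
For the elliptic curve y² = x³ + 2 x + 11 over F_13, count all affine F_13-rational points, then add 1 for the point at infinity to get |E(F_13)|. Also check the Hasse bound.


Affine points = {(1, 1), (1, 12), (2, 6), (2, 7), (5, 4), (5, 9), (7, 2), (7, 11), (9, 2), (9, 11), (10, 2), (10, 11), (11, 5), (11, 8)}; affine count = 14; |E(F_13)| = 15.

Discriminant check: Δ ∝ 4a³ + 27b² = 4·2³ + 27·11² = 4·8 + 27·121 ≡ 10 (mod 13). Nonzero ⇒ E is nonsingular.
For each x ∈ F_13, compute rhs = x³ + 2·x + 11 mod 13, then count y ∈ F_13 with y² ≡ rhs.
  x = 0: rhs = 11, matching y values: none (0 points).
  x = 1: rhs = 1, matching y values: 1, 12 (2 points).
  x = 2: rhs = 10, matching y values: 6, 7 (2 points).
  x = 3: rhs = 5, matching y values: none (0 points).
  x = 4: rhs = 5, matching y values: none (0 points).
  x = 5: rhs = 3, matching y values: 4, 9 (2 points).
  x = 6: rhs = 5, matching y values: none (0 points).
  x = 7: rhs = 4, matching y values: 2, 11 (2 points).
  x = 8: rhs = 6, matching y values: none (0 points).
  x = 9: rhs = 4, matching y values: 2, 11 (2 points).
  x = 10: rhs = 4, matching y values: 2, 11 (2 points).
  x = 11: rhs = 12, matching y values: 5, 8 (2 points).
  x = 12: rhs = 8, matching y values: none (0 points).
Total affine count: 14.
Full point count |E(F_13)| = 14 + 1 = 15.
Hasse bound: |15 − (13+1)| = |1| = 1 ≤ 2√13 ≈ 7.2111 ✓.


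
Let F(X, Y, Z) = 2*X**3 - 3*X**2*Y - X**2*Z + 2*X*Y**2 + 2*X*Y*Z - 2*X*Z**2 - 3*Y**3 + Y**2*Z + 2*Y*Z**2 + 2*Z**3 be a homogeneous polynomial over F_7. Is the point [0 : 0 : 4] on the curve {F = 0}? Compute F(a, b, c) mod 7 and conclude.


F(0,0,4) ≡ 2 (mod 7); P is NOT on the curve.

Evaluate F(0, 0, 4) term-by-term (mod 7).
  2*X**3 ↦ 2·0·1·1 = 0
  -3*X**2*Y ↦ -3·0·0·1 = 0
  -X**2*Z ↦ -1·0·1·4 = 0
  2*X*Y**2 ↦ 2·0·0·1 = 0
  2*X*Y*Z ↦ 2·0·0·4 = 0
  -2*X*Z**2 ↦ -2·0·1·16 = 0
  -3*Y**3 ↦ -3·1·0·1 = 0
  Y**2*Z ↦ 1·1·0·4 = 0
  2*Y*Z**2 ↦ 2·1·0·16 = 0
  2*Z**3 ↦ 2·1·1·64 = 128
Sum: F(0, 0, 4) = (0) + (0) + (0) + (0) + (0) + (0) + (0) + (0) + (0) + (128) = 128.
Reducing mod 7: 128 ≡ 2 (mod 7).
Since F(a, b, c) ≡ 2 ≠ 0 (mod 7), P does NOT lie on the curve.


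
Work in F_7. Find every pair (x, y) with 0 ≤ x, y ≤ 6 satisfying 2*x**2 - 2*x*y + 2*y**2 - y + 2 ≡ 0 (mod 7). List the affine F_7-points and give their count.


Affine F_7-points: {(2, 1), (2, 5), (3, 2), (3, 5), (6, 1), (6, 2)}; count = 6.

For each of the 49 pairs (x, y) ∈ F_7², evaluate f(x, y) mod 7. Record the zeros.
  x = 0: [0↦2, 1↦3, 2↦1, 3↦3, 4↦2, 5↦5, 6↦5]  zeros at y ∈ ∅
  x = 1: [0↦4, 1↦3, 2↦6, 3↦6, 4↦3, 5↦4, 6↦2]  zeros at y ∈ ∅
  x = 2: [0↦3, 1↦0, 2↦1, 3↦6, 4↦1, 5↦0, 6↦3]  zeros at y ∈ {1, 5}
  x = 3: [0↦6, 1↦1, 2↦0, 3↦3, 4↦3, 5↦0, 6↦1]  zeros at y ∈ {2, 5}
  x = 4: [0↦6, 1↦6, 2↦3, 3↦4, 4↦2, 5↦4, 6↦3]  zeros at y ∈ ∅
  x = 5: [0↦3, 1↦1, 2↦3, 3↦2, 4↦5, 5↦5, 6↦2]  zeros at y ∈ ∅
  x = 6: [0↦4, 1↦0, 2↦0, 3↦4, 4↦5, 5↦3, 6↦5]  zeros at y ∈ {1, 2}
Collecting zeros: affine points = {(2, 1), (2, 5), (3, 2), (3, 5), (6, 1), (6, 2)}.
Total count |C(F_7)_aff| = 6.


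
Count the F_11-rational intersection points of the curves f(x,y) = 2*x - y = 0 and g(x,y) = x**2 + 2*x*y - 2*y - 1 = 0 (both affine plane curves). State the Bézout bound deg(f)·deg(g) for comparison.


Common zeros: {(1, 2), (2, 4)}; count = 2; Bézout bound = 2.

deg(f) = 1, deg(g) = 2, so Bézout bound = 2.
Scan x ∈ F_11. For each x, list the y ∈ F_11 with f(x, y) ≡ 0 and those with g(x, y) ≡ 0 (mod 11); the common zeros in that column are the intersection.
  x = 0: f ≡ 0 at y ∈ {0}; g ≡ 0 at y ∈ {5}; common: ∅.
  x = 1: f ≡ 0 at y ∈ {2}; g ≡ 0 at y ∈ {0, 1, 2, 3, 4, 5, 6, 7, 8, 9, 10}; common: {2}.
  x = 2: f ≡ 0 at y ∈ {4}; g ≡ 0 at y ∈ {4}; common: {4}.
  x = 3: f ≡ 0 at y ∈ {6}; g ≡ 0 at y ∈ {9}; common: ∅.
  x = 4: f ≡ 0 at y ∈ {8}; g ≡ 0 at y ∈ {3}; common: ∅.
  x = 5: f ≡ 0 at y ∈ {10}; g ≡ 0 at y ∈ {8}; common: ∅.
  x = 6: f ≡ 0 at y ∈ {1}; g ≡ 0 at y ∈ {2}; common: ∅.
  x = 7: f ≡ 0 at y ∈ {3}; g ≡ 0 at y ∈ {7}; common: ∅.
  x = 8: f ≡ 0 at y ∈ {5}; g ≡ 0 at y ∈ {1}; common: ∅.
  x = 9: f ≡ 0 at y ∈ {7}; g ≡ 0 at y ∈ {6}; common: ∅.
  x = 10: f ≡ 0 at y ∈ {9}; g ≡ 0 at y ∈ {0}; common: ∅.
Collecting: common zeros = {(1, 2), (2, 4)}, so the count is 2.
Comparison with the Bézout bound: 2 ≤ 2 = deg(f)·deg(g), as expected for curves with no common component (the bound is attained).


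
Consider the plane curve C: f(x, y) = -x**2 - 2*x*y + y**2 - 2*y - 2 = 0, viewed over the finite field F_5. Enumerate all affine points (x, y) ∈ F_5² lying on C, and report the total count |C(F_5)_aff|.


Affine F_5-points: {(2, 3)}; count = 1.

For each of the 25 pairs (x, y) ∈ F_5², evaluate f(x, y) mod 5. Record the zeros.
  x = 0: [0↦3, 1↦2, 2↦3, 3↦1, 4↦1]  zeros at y ∈ ∅
  x = 1: [0↦2, 1↦4, 2↦3, 3↦4, 4↦2]  zeros at y ∈ ∅
  x = 2: [0↦4, 1↦4, 2↦1, 3↦0, 4↦1]  zeros at y ∈ {3}
  x = 3: [0↦4, 1↦2, 2↦2, 3↦4, 4↦3]  zeros at y ∈ ∅
  x = 4: [0↦2, 1↦3, 2↦1, 3↦1, 4↦3]  zeros at y ∈ ∅
Collecting zeros: affine points = {(2, 3)}.
Total count |C(F_5)_aff| = 1.


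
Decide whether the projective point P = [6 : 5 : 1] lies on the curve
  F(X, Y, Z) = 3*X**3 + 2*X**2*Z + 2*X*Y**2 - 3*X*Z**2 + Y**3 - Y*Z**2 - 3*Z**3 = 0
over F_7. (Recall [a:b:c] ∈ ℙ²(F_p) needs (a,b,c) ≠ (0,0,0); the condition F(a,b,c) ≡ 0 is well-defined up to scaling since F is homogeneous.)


F(6,5,1) ≡ 6 (mod 7); P is NOT on the curve.

Evaluate F(6, 5, 1) term-by-term (mod 7).
  3*X**3 ↦ 3·216·1·1 = 648
  2*X**2*Z ↦ 2·36·1·1 = 72
  2*X*Y**2 ↦ 2·6·25·1 = 300
  -3*X*Z**2 ↦ -3·6·1·1 = -18
  Y**3 ↦ 1·1·125·1 = 125
  -Y*Z**2 ↦ -1·1·5·1 = -5
  -3*Z**3 ↦ -3·1·1·1 = -3
Sum: F(6, 5, 1) = (648) + (72) + (300) + (-18) + (125) + (-5) + (-3) = 1119.
Reducing mod 7: 1119 ≡ 6 (mod 7).
Since F(a, b, c) ≡ 6 ≠ 0 (mod 7), P does NOT lie on the curve.


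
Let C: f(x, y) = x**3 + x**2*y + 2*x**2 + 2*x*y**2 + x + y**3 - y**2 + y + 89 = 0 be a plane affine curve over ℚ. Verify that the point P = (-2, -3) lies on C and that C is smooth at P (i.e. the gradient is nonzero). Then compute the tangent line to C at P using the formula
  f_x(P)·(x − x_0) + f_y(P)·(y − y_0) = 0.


Tangent line at P: 35*x + 62*y + 256 = 0.

Step 1: f(-2, -3) = 0, so P lies on C.
Step 2: partial derivatives
  f_x(x, y) = 3*x**2 + 2*x*y + 4*x + 2*y**2 + 1, f_y(x, y) = x**2 + 4*x*y + 3*y**2 - 2*y + 1.
  f_x(P) = 35, f_y(P) = 62 (gradient nonzero, so P is smooth).
Step 3: tangent line at P: 35·(x − -2) + 62·(y − -3) = 0.
Expanding: 35*x + 62*y + 256 = 0.


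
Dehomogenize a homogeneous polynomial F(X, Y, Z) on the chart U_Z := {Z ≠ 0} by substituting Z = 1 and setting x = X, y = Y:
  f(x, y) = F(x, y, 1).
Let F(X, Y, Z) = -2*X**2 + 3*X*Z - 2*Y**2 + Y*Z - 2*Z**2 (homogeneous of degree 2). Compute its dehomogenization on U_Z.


f(x, y) = -2*x**2 + 3*x - 2*y**2 + y - 2

On U_Z we set Z = 1. Each monomial c·X^i·Y^j·Z^k in F becomes c·x^i·y^j·1^k = c·x^i·y^j.
Substituting Z = 1: F(X, Y, 1) = -2*x**2 + 3*x - 2*y**2 + y - 2.
Note: deg(f) ≤ deg(F) = 2; strict inequality happens when F is divisible by Z (lost terms).


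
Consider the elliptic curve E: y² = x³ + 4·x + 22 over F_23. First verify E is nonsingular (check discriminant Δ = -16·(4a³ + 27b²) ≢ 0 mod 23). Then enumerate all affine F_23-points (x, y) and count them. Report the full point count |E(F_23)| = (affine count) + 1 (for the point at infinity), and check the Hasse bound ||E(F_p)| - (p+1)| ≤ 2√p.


Affine points = {(1, 2), (1, 21), (5, 11), (5, 12), (6, 3), (6, 20), (7, 5), (7, 18), (10, 2), (10, 21), (12, 2), (12, 21), (14, 4), (14, 19), (17, 9), (17, 14), (20, 11), (20, 12), (21, 11), (21, 12)}; affine count = 20; |E(F_23)| = 21.

Discriminant check: Δ ∝ 4a³ + 27b² = 4·4³ + 27·22² = 4·64 + 27·484 ≡ 7 (mod 23). Nonzero ⇒ E is nonsingular.
For each x ∈ F_23, compute rhs = x³ + 4·x + 22 mod 23, then count y ∈ F_23 with y² ≡ rhs.
  x = 0: rhs = 22, matching y values: none (0 points).
  x = 1: rhs = 4, matching y values: 2, 21 (2 points).
  x = 2: rhs = 15, matching y values: none (0 points).
  x = 3: rhs = 15, matching y values: none (0 points).
  x = 4: rhs = 10, matching y values: none (0 points).
  x = 5: rhs = 6, matching y values: 11, 12 (2 points).
  x = 6: rhs = 9, matching y values: 3, 20 (2 points).
  x = 7: rhs = 2, matching y values: 5, 18 (2 points).
  x = 8: rhs = 14, matching y values: none (0 points).
  x = 9: rhs = 5, matching y values: none (0 points).
  x = 10: rhs = 4, matching y values: 2, 21 (2 points).
  x = 11: rhs = 17, matching y values: none (0 points).
  x = 12: rhs = 4, matching y values: 2, 21 (2 points).
  x = 13: rhs = 17, matching y values: none (0 points).
  x = 14: rhs = 16, matching y values: 4, 19 (2 points).
  x = 15: rhs = 7, matching y values: none (0 points).
  x = 16: rhs = 19, matching y values: none (0 points).
  x = 17: rhs = 12, matching y values: 9, 14 (2 points).
  x = 18: rhs = 15, matching y values: none (0 points).
  x = 19: rhs = 11, matching y values: none (0 points).
  x = 20: rhs = 6, matching y values: 11, 12 (2 points).
  x = 21: rhs = 6, matching y values: 11, 12 (2 points).
  x = 22: rhs = 17, matching y values: none (0 points).
Total affine count: 20.
Full point count |E(F_23)| = 20 + 1 = 21.
Hasse bound: |21 − (23+1)| = |-3| = 3 ≤ 2√23 ≈ 9.5917 ✓.


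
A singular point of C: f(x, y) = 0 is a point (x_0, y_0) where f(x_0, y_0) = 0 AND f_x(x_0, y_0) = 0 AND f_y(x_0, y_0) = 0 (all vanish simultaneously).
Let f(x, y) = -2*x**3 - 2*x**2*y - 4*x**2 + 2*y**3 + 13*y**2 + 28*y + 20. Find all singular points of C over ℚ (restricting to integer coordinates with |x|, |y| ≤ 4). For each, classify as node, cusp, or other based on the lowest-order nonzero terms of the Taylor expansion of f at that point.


Singular points: {(0, -2)}; classification: cusp.

Compute partial derivatives:
  f_x = -6*x**2 - 4*x*y - 8*x.
  f_y = -2*x**2 + 6*y**2 + 26*y + 28.
Scan x_0 ∈ {−4, ..., 4}. For each x_0, f_y(x_0, y) is a polynomial in y; find its integer roots y ∈ {−4, ..., 4}, then test f_x and f at those candidates.
  x = -4: f_y(-4, y) = 6*y**2 + 26*y - 4; no integer root y with |y| ≤ 4.
  x = -3: f_y(-3, y) = 6*y**2 + 26*y + 10; no integer root y with |y| ≤ 4.
  x = -2: f_y(-2, y) = 6*y**2 + 26*y + 20; vanishes at y ∈ {-1}. (-2, -1): f_x = -16 ≠ 0.
  x = -1: f_y(-1, y) = 6*y**2 + 26*y + 26; no integer root y with |y| ≤ 4.
  x = 0: f_y(0, y) = 6*y**2 + 26*y + 28; vanishes at y ∈ {-2}. (0, -2): f_x = 0, f = 0 — SINGULAR.
  x = 1: f_y(1, y) = 6*y**2 + 26*y + 26; no integer root y with |y| ≤ 4.
  x = 2: f_y(2, y) = 6*y**2 + 26*y + 20; vanishes at y ∈ {-1}. (2, -1): f_x = -32 ≠ 0.
  x = 3: f_y(3, y) = 6*y**2 + 26*y + 10; no integer root y with |y| ≤ 4.
  x = 4: f_y(4, y) = 6*y**2 + 26*y - 4; no integer root y with |y| ≤ 4.
Only singular point on the grid: (0, -2).
Classify: substitute x = 0 + u, y = -2 + v and expand: f = -2*u**3 - 2*u**2*v + 2*v**3 + v**2.
No constant or linear terms (consistent with a singular point). Quadratic part: v**2. Cubic part: -2*u**3 - 2*u**2*v + 2*v**3.
The quadratic part v**2 is a perfect square, so there is a single (double) tangent line v = 0, i.e. y = -2. Restricting the cubic part to that line (v = 0) leaves -2*u**3 ≠ 0, so f is not divisible by v and the branch is v² ≈ 2*u**3 to lowest order — this is a cusp.
Classification: cusp.


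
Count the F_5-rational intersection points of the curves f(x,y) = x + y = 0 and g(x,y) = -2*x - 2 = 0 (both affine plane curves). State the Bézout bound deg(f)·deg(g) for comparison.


Common zeros: {(4, 1)}; count = 1; Bézout bound = 1.

deg(f) = 1, deg(g) = 1, so Bézout bound = 1.
Scan x ∈ F_5. For each x, list the y ∈ F_5 with f(x, y) ≡ 0 and those with g(x, y) ≡ 0 (mod 5); the common zeros in that column are the intersection.
  x = 0: f ≡ 0 at y ∈ {0}; g ≡ 0 at y ∈ ∅; common: ∅.
  x = 1: f ≡ 0 at y ∈ {4}; g ≡ 0 at y ∈ ∅; common: ∅.
  x = 2: f ≡ 0 at y ∈ {3}; g ≡ 0 at y ∈ ∅; common: ∅.
  x = 3: f ≡ 0 at y ∈ {2}; g ≡ 0 at y ∈ ∅; common: ∅.
  x = 4: f ≡ 0 at y ∈ {1}; g ≡ 0 at y ∈ {0, 1, 2, 3, 4}; common: {1}.
Collecting: common zeros = {(4, 1)}, so the count is 1.
Comparison with the Bézout bound: 1 ≤ 1 = deg(f)·deg(g), as expected for curves with no common component (the bound is attained).


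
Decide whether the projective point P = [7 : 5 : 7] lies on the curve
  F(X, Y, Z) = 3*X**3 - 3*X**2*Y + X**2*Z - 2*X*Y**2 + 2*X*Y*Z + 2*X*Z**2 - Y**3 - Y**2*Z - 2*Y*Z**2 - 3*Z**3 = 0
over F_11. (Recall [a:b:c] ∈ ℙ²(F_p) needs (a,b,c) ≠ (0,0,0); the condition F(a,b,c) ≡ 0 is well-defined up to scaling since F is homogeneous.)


F(7,5,7) ≡ 7 (mod 11); P is NOT on the curve.

Evaluate F(7, 5, 7) term-by-term (mod 11).
  3*X**3 ↦ 3·343·1·1 = 1029
  -3*X**2*Y ↦ -3·49·5·1 = -735
  X**2*Z ↦ 1·49·1·7 = 343
  -2*X*Y**2 ↦ -2·7·25·1 = -350
  2*X*Y*Z ↦ 2·7·5·7 = 490
  2*X*Z**2 ↦ 2·7·1·49 = 686
  -Y**3 ↦ -1·1·125·1 = -125
  -Y**2*Z ↦ -1·1·25·7 = -175
  -2*Y*Z**2 ↦ -2·1·5·49 = -490
  -3*Z**3 ↦ -3·1·1·343 = -1029
Sum: F(7, 5, 7) = (1029) + (-735) + (343) + (-350) + (490) + (686) + (-125) + (-175) + (-490) + (-1029) = -356.
Reducing mod 11: -356 ≡ 7 (mod 11).
Since F(a, b, c) ≡ 7 ≠ 0 (mod 11), P does NOT lie on the curve.


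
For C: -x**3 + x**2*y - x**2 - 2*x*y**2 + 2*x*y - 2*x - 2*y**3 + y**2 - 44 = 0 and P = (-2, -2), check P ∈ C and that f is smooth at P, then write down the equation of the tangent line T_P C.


Tangent line at P: -14*x - 44*y - 116 = 0.

Step 1: f(-2, -2) = 0, so P lies on C.
Step 2: partial derivatives
  f_x(x, y) = -3*x**2 + 2*x*y - 2*x - 2*y**2 + 2*y - 2, f_y(x, y) = x**2 - 4*x*y + 2*x - 6*y**2 + 2*y.
  f_x(P) = -14, f_y(P) = -44 (gradient nonzero, so P is smooth).
Step 3: tangent line at P: -14·(x − -2) + -44·(y − -2) = 0.
Expanding: -14*x - 44*y - 116 = 0.


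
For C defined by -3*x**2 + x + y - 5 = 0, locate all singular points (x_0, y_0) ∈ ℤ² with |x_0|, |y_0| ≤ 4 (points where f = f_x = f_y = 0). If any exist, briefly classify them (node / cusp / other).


No singular points in the scanned grid; C is smooth there.

Compute partial derivatives:
  f_x = 1 - 6*x.
  f_y = 1.
f_y = 1 is a nonzero constant, so f_y never vanishes: no point (x, y) can satisfy f = f_x = f_y = 0. In particular no (x, y) ∈ {−4, ..., 4}² is singular; the curve is smooth.


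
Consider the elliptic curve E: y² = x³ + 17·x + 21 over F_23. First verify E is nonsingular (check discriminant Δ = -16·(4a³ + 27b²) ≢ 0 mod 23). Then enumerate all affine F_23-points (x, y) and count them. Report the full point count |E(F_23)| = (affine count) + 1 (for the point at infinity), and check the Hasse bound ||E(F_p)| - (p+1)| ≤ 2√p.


Affine points = {(1, 4), (1, 19), (5, 1), (5, 22), (7, 0), (8, 5), (8, 18), (9, 11), (9, 12), (10, 8), (10, 15), (13, 1), (13, 22), (14, 6), (14, 17), (17, 5), (17, 18), (18, 8), (18, 15), (19, 2), (19, 21), (20, 9), (20, 14), (21, 5), (21, 18), (22, 7), (22, 16)}; affine count = 27; |E(F_23)| = 28.

Discriminant check: Δ ∝ 4a³ + 27b² = 4·17³ + 27·21² = 4·4913 + 27·441 ≡ 3 (mod 23). Nonzero ⇒ E is nonsingular.
For each x ∈ F_23, compute rhs = x³ + 17·x + 21 mod 23, then count y ∈ F_23 with y² ≡ rhs.
  x = 0: rhs = 21, matching y values: none (0 points).
  x = 1: rhs = 16, matching y values: 4, 19 (2 points).
  x = 2: rhs = 17, matching y values: none (0 points).
  x = 3: rhs = 7, matching y values: none (0 points).
  x = 4: rhs = 15, matching y values: none (0 points).
  x = 5: rhs = 1, matching y values: 1, 22 (2 points).
  x = 6: rhs = 17, matching y values: none (0 points).
  x = 7: rhs = 0, matching y values: 0 (1 points).
  x = 8: rhs = 2, matching y values: 5, 18 (2 points).
  x = 9: rhs = 6, matching y values: 11, 12 (2 points).
  x = 10: rhs = 18, matching y values: 8, 15 (2 points).
  x = 11: rhs = 21, matching y values: none (0 points).
  x = 12: rhs = 21, matching y values: none (0 points).
  x = 13: rhs = 1, matching y values: 1, 22 (2 points).
  x = 14: rhs = 13, matching y values: 6, 17 (2 points).
  x = 15: rhs = 17, matching y values: none (0 points).
  x = 16: rhs = 19, matching y values: none (0 points).
  x = 17: rhs = 2, matching y values: 5, 18 (2 points).
  x = 18: rhs = 18, matching y values: 8, 15 (2 points).
  x = 19: rhs = 4, matching y values: 2, 21 (2 points).
  x = 20: rhs = 12, matching y values: 9, 14 (2 points).
  x = 21: rhs = 2, matching y values: 5, 18 (2 points).
  x = 22: rhs = 3, matching y values: 7, 16 (2 points).
Total affine count: 27.
Full point count |E(F_23)| = 27 + 1 = 28.
Hasse bound: |28 − (23+1)| = |4| = 4 ≤ 2√23 ≈ 9.5917 ✓.


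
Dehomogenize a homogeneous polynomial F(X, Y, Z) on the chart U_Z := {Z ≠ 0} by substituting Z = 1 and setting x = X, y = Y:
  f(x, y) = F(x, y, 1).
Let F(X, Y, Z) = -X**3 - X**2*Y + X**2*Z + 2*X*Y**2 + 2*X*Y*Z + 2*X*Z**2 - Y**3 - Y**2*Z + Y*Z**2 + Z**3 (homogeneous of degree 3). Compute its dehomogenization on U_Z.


f(x, y) = -x**3 - x**2*y + x**2 + 2*x*y**2 + 2*x*y + 2*x - y**3 - y**2 + y + 1

On U_Z we set Z = 1. Each monomial c·X^i·Y^j·Z^k in F becomes c·x^i·y^j·1^k = c·x^i·y^j.
Substituting Z = 1: F(X, Y, 1) = -x**3 - x**2*y + x**2 + 2*x*y**2 + 2*x*y + 2*x - y**3 - y**2 + y + 1.
Note: deg(f) ≤ deg(F) = 3; strict inequality happens when F is divisible by Z (lost terms).


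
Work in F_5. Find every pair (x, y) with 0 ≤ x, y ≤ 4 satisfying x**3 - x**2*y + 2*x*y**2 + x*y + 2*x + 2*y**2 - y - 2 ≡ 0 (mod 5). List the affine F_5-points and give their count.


Affine F_5-points: {(1, 2), (2, 0), (2, 3), (4, 0)}; count = 4.

For each of the 25 pairs (x, y) ∈ F_5², evaluate f(x, y) mod 5. Record the zeros.
  x = 0: [0↦3, 1↦4, 2↦4, 3↦3, 4↦1]  zeros at y ∈ ∅
  x = 1: [0↦1, 1↦4, 2↦0, 3↦4, 4↦1]  zeros at y ∈ {2}
  x = 2: [0↦0, 1↦3, 2↦3, 3↦0, 4↦4]  zeros at y ∈ {0, 3}
  x = 3: [0↦1, 1↦2, 2↦4, 3↦2, 4↦1]  zeros at y ∈ ∅
  x = 4: [0↦0, 1↦2, 2↦4, 3↦1, 4↦3]  zeros at y ∈ {0}
Collecting zeros: affine points = {(1, 2), (2, 0), (2, 3), (4, 0)}.
Total count |C(F_5)_aff| = 4.


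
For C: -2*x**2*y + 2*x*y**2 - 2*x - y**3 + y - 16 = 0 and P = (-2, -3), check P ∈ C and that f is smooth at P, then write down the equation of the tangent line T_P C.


Tangent line at P: -8*x - 10*y - 46 = 0.

Step 1: f(-2, -3) = 0, so P lies on C.
Step 2: partial derivatives
  f_x(x, y) = -4*x*y + 2*y**2 - 2, f_y(x, y) = -2*x**2 + 4*x*y - 3*y**2 + 1.
  f_x(P) = -8, f_y(P) = -10 (gradient nonzero, so P is smooth).
Step 3: tangent line at P: -8·(x − -2) + -10·(y − -3) = 0.
Expanding: -8*x - 10*y - 46 = 0.


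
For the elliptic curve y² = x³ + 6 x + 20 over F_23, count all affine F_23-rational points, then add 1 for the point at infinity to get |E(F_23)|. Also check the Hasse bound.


Affine points = {(1, 2), (1, 21), (4, 4), (4, 19), (12, 7), (12, 16), (13, 8), (13, 15), (15, 9), (15, 14), (16, 7), (16, 16), (18, 7), (18, 16), (19, 1), (19, 22), (21, 0), (22, 6), (22, 17)}; affine count = 19; |E(F_23)| = 20.

Discriminant check: Δ ∝ 4a³ + 27b² = 4·6³ + 27·20² = 4·216 + 27·400 ≡ 3 (mod 23). Nonzero ⇒ E is nonsingular.
For each x ∈ F_23, compute rhs = x³ + 6·x + 20 mod 23, then count y ∈ F_23 with y² ≡ rhs.
  x = 0: rhs = 20, matching y values: none (0 points).
  x = 1: rhs = 4, matching y values: 2, 21 (2 points).
  x = 2: rhs = 17, matching y values: none (0 points).
  x = 3: rhs = 19, matching y values: none (0 points).
  x = 4: rhs = 16, matching y values: 4, 19 (2 points).
  x = 5: rhs = 14, matching y values: none (0 points).
  x = 6: rhs = 19, matching y values: none (0 points).
  x = 7: rhs = 14, matching y values: none (0 points).
  x = 8: rhs = 5, matching y values: none (0 points).
  x = 9: rhs = 21, matching y values: none (0 points).
  x = 10: rhs = 22, matching y values: none (0 points).
  x = 11: rhs = 14, matching y values: none (0 points).
  x = 12: rhs = 3, matching y values: 7, 16 (2 points).
  x = 13: rhs = 18, matching y values: 8, 15 (2 points).
  x = 14: rhs = 19, matching y values: none (0 points).
  x = 15: rhs = 12, matching y values: 9, 14 (2 points).
  x = 16: rhs = 3, matching y values: 7, 16 (2 points).
  x = 17: rhs = 21, matching y values: none (0 points).
  x = 18: rhs = 3, matching y values: 7, 16 (2 points).
  x = 19: rhs = 1, matching y values: 1, 22 (2 points).
  x = 20: rhs = 21, matching y values: none (0 points).
  x = 21: rhs = 0, matching y values: 0 (1 points).
  x = 22: rhs = 13, matching y values: 6, 17 (2 points).
Total affine count: 19.
Full point count |E(F_23)| = 19 + 1 = 20.
Hasse bound: |20 − (23+1)| = |-4| = 4 ≤ 2√23 ≈ 9.5917 ✓.


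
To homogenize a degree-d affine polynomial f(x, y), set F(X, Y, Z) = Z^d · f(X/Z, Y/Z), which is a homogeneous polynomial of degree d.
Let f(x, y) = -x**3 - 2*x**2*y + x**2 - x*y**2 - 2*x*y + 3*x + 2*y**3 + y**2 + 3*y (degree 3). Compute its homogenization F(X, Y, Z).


F(X, Y, Z) = -X**3 - 2*X**2*Y + X**2*Z - X*Y**2 - 2*X*Y*Z + 3*X*Z**2 + 2*Y**3 + Y**2*Z + 3*Y*Z**2

deg(f) = 3.
Substitute x = X/Z, y = Y/Z into f, then multiply by Z^3.
  monomial -1·x^3·y^0 ↦ -1·X^3·Y^0·Z^0.
  monomial -2·x^2·y^1 ↦ -2·X^2·Y^1·Z^0.
  monomial 1·x^2·y^0 ↦ 1·X^2·Y^0·Z^1.
  monomial -1·x^1·y^2 ↦ -1·X^1·Y^2·Z^0.
  monomial -2·x^1·y^1 ↦ -2·X^1·Y^1·Z^1.
  monomial 3·x^1·y^0 ↦ 3·X^1·Y^0·Z^2.
  monomial 2·x^0·y^3 ↦ 2·X^0·Y^3·Z^0.
  monomial 1·x^0·y^2 ↦ 1·X^0·Y^2·Z^1.
  monomial 3·x^0·y^1 ↦ 3·X^0·Y^1·Z^2.
Collecting: F(X, Y, Z) = -X**3 - 2*X**2*Y + X**2*Z - X*Y**2 - 2*X*Y*Z + 3*X*Z**2 + 2*Y**3 + Y**2*Z + 3*Y*Z**2.


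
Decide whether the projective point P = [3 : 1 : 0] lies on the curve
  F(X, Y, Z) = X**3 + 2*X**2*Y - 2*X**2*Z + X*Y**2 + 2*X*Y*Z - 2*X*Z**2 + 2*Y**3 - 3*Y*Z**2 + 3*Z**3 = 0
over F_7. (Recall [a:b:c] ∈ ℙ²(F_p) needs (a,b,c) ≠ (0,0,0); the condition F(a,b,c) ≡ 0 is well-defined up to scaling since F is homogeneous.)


F(3,1,0) ≡ 1 (mod 7); P is NOT on the curve.

Evaluate F(3, 1, 0) term-by-term (mod 7).
  X**3 ↦ 1·27·1·1 = 27
  2*X**2*Y ↦ 2·9·1·1 = 18
  -2*X**2*Z ↦ -2·9·1·0 = 0
  X*Y**2 ↦ 1·3·1·1 = 3
  2*X*Y*Z ↦ 2·3·1·0 = 0
  -2*X*Z**2 ↦ -2·3·1·0 = 0
  2*Y**3 ↦ 2·1·1·1 = 2
  -3*Y*Z**2 ↦ -3·1·1·0 = 0
  3*Z**3 ↦ 3·1·1·0 = 0
Sum: F(3, 1, 0) = (27) + (18) + (0) + (3) + (0) + (0) + (2) + (0) + (0) = 50.
Reducing mod 7: 50 ≡ 1 (mod 7).
Since F(a, b, c) ≡ 1 ≠ 0 (mod 7), P does NOT lie on the curve.


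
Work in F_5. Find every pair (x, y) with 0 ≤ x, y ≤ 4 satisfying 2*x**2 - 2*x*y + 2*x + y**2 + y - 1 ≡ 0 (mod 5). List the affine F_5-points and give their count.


Affine F_5-points: {(0, 2), (1, 2), (1, 4), (2, 4)}; count = 4.

For each of the 25 pairs (x, y) ∈ F_5², evaluate f(x, y) mod 5. Record the zeros.
  x = 0: [0↦4, 1↦1, 2↦0, 3↦1, 4↦4]  zeros at y ∈ {2}
  x = 1: [0↦3, 1↦3, 2↦0, 3↦4, 4↦0]  zeros at y ∈ {2, 4}
  x = 2: [0↦1, 1↦4, 2↦4, 3↦1, 4↦0]  zeros at y ∈ {4}
  x = 3: [0↦3, 1↦4, 2↦2, 3↦2, 4↦4]  zeros at y ∈ ∅
  x = 4: [0↦4, 1↦3, 2↦4, 3↦2, 4↦2]  zeros at y ∈ ∅
Collecting zeros: affine points = {(0, 2), (1, 2), (1, 4), (2, 4)}.
Total count |C(F_5)_aff| = 4.


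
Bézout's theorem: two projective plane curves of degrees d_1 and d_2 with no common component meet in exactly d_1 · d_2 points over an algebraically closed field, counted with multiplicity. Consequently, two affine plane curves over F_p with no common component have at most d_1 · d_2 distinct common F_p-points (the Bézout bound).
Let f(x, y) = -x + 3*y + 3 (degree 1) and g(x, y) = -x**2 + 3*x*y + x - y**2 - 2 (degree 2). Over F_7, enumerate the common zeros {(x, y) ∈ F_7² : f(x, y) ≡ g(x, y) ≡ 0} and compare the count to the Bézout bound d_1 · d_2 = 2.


Common zeros: {(4, 5), (5, 3)}; count = 2; Bézout bound = 2.

deg(f) = 1, deg(g) = 2, so Bézout bound = 2.
Scan x ∈ F_7. For each x, list the y ∈ F_7 with f(x, y) ≡ 0 and those with g(x, y) ≡ 0 (mod 7); the common zeros in that column are the intersection.
  x = 0: f ≡ 0 at y ∈ {6}; g ≡ 0 at y ∈ ∅; common: ∅.
  x = 1: f ≡ 0 at y ∈ {4}; g ≡ 0 at y ∈ {1, 2}; common: ∅.
  x = 2: f ≡ 0 at y ∈ {2}; g ≡ 0 at y ∈ ∅; common: ∅.
  x = 3: f ≡ 0 at y ∈ {0}; g ≡ 0 at y ∈ {1}; common: ∅.
  x = 4: f ≡ 0 at y ∈ {5}; g ≡ 0 at y ∈ {0, 5}; common: {5}.
  x = 5: f ≡ 0 at y ∈ {3}; g ≡ 0 at y ∈ {3, 5}; common: {3}.
  x = 6: f ≡ 0 at y ∈ {1}; g ≡ 0 at y ∈ {2}; common: ∅.
Collecting: common zeros = {(4, 5), (5, 3)}, so the count is 2.
Comparison with the Bézout bound: 2 ≤ 2 = deg(f)·deg(g), as expected for curves with no common component (the bound is attained).
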